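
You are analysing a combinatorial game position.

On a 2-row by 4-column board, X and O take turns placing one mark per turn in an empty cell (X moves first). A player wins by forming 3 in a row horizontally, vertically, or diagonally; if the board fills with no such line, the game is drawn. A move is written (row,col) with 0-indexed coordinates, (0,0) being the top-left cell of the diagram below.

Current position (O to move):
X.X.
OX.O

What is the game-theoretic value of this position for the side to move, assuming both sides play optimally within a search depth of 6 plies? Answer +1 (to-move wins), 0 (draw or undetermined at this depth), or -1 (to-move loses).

[X.X./OX.O] O move#1: (0,1):+0/XOX./OX.O*, (0,3):-1/X.XO/OX.O, (1,2):-1/X.X./OXOO
[XOX./OX.O] X move#2: (0,3):+0/XOXX/OX.O*, (1,2):+0/XOX./OXXO
[XOXX/OX.O] O move#3: (1,2):+0/XOXX/OXOO*
[XOXX/OXOO] end (terminal +0, X#4); searched X.X./OX.O to 6

value(X.X./OX.O, O) = 0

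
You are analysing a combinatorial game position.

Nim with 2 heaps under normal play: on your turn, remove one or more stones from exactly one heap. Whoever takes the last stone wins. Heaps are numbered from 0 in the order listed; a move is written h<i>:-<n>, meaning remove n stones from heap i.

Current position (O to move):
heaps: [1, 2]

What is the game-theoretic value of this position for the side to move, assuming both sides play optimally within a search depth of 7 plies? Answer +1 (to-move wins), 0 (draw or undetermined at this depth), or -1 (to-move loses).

p1 O@[(1,2)]: h0:-1[(0,2)]-1 h1:-1[(1,1)]+1* h1:-2[(1,0)]-1
p2 X@[(1,1)]: h0:-1[(0,1)]-1* h1:-1[(1,0)]-1
p3 O@[(0,1)]: h1:-1[(0,0)]+1*
p4 X@[(0,0)] terminal -1; root [(1,2)] d7

value((1,2), O) = +1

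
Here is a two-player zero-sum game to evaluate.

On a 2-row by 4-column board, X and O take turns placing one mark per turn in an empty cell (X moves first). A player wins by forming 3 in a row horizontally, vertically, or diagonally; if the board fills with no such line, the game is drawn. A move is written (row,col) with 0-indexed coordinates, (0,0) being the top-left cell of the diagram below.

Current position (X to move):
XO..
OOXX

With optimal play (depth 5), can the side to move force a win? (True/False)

X winning at [XO../OOXX]: False

p1 X@[XO../OOXX]: (0,2)[XOX./OOXX]+0* (0,3)[XO.X/OOXX]+0
p2 O@[XOX./OOXX]: (0,3)[XOXO/OOXX]+0*
p3 X@[XOXO/OOXX] terminal +0; root [XO../OOXX] d5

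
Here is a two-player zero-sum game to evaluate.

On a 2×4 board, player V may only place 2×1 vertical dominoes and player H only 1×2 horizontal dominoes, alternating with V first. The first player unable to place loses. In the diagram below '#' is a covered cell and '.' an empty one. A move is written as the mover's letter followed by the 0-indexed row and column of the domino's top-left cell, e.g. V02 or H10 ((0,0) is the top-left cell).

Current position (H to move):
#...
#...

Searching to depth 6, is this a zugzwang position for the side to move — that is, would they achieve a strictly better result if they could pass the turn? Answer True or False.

ply 1, H at #.../#... | H01=+1→###./#...*; H02=+1→#.##/#...; H11=+1→#.../###.; H12=+1→#.../#.##
ply 2, V at ###./#... | V03=-1→####/#..#*
ply 3, H at ####/#..# | H11=+1→####/####*
ply 4: ####/#### is terminal -1 (V); from #.../#... depth 6
suppose H passes — search the same position with V to move:
pass> ply 1, V at #.../#... | V01=-1→##../##..; V02=+1→#.#./#.#.*; V03=-1→#..#/#..#
pass> ply 2: #.#./#.#. is terminal -1 (H); from #.../#... depth 6
for H: play +1, pass -1

zugzwang(#.../#..., H) = False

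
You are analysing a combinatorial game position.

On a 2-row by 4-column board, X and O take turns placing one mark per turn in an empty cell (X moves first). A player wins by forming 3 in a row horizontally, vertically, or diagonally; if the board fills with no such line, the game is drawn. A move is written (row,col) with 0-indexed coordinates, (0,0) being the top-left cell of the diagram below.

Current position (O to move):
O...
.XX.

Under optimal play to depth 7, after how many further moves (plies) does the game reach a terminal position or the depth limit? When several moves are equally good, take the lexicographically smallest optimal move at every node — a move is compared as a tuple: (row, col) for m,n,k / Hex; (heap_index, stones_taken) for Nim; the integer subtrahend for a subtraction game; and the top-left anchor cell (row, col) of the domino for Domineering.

PV length from [O.../.XX.]: 4 plies

p1 O@[O.../.XX.]: (0,1)[OO../.XX.]-1* (0,2)[O.O./.XX.]-1 (0,3)[O..O/.XX.]-1 (1,0)[O.../OXX.]-1 (1,3)[O.../.XXO]-1
p2 X@[OO../.XX.]: (0,2)[OOX./.XX.]+1* (0,3)[OO.X/.XX.]-1 (1,0)[OO../XXX.]+1 (1,3)[OO../.XXX]+1
p3 O@[OOX./.XX.]: (0,3)[OOXO/.XX.]-1* (1,0)[OOX./OXX.]-1 (1,3)[OOX./.XXO]-1
p4 X@[OOXO/.XX.]: (1,0)[OOXO/XXX.]+1* (1,3)[OOXO/.XXX]+1
p5 O@[OOXO/XXX.] terminal -1; root [O.../.XX.] d7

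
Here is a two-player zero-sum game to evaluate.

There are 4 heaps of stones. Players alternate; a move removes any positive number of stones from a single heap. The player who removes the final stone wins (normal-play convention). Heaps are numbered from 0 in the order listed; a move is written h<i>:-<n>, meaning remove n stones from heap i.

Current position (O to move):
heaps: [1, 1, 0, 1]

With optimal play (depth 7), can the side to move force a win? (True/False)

O winning at [(1,1,0,1)]: True

ply 1, O at (1,1,0,1) | h0:-1=+1→(0,1,0,1)*; h1:-1=+1→(1,0,0,1); h3:-1=+1→(1,1,0,0)
ply 2, X at (0,1,0,1) | h1:-1=-1→(0,0,0,1)*; h3:-1=-1→(0,1,0,0)
ply 3, O at (0,0,0,1) | h3:-1=+1→(0,0,0,0)*
ply 4: (0,0,0,0) is terminal -1 (X); from (1,1,0,1) depth 7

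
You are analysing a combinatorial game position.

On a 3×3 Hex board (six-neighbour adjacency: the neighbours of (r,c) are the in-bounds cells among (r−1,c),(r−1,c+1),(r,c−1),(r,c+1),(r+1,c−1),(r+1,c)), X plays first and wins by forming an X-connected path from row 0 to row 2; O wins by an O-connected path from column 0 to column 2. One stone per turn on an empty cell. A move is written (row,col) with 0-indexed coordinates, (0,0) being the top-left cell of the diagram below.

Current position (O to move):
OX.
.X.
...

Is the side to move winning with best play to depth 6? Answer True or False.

p1 O@[OX./.X./...]: (0,2)[OXO/.X./...]-1* (1,0)[OX./OX./...]-1 (1,2)[OX./.XO/...]-1 (2,0)[OX./.X./O..]-1 (2,1)[OX./.X./.O.]-1 (2,2)[OX./.X./..O]-1
p2 X@[OXO/.X./...]: (1,0)[OXO/XX./...]+1* (1,2)[OXO/.XX/...]+1 (2,0)[OXO/.X./X..]+1 (2,1)[OXO/.X./.X.]+1 (2,2)[OXO/.X./..X]+1
p3 O@[OXO/XX./...]: (1,2)[OXO/XXO/...]-1* (2,0)[OXO/XX./O..]-1 (2,1)[OXO/XX./.O.]-1 (2,2)[OXO/XX./..O]-1
p4 X@[OXO/XXO/...]: (2,0)[OXO/XXO/X..]+1* (2,1)[OXO/XXO/.X.]+1 (2,2)[OXO/XXO/..X]+1
p5 O@[OXO/XXO/X..] terminal -1; root [OX./.X./...] d6

O winning at [OX./.X./...]: False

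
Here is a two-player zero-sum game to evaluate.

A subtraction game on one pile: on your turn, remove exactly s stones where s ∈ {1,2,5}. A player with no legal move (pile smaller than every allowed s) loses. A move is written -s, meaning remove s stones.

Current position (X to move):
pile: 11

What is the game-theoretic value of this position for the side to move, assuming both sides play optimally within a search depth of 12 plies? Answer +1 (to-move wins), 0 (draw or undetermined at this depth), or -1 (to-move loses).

value(11, X) = +1

[11] X move#1: -1:-1/10, -2:+1/9*, -5:+1/6
[9] O move#2: -1:-1/8*, -2:-1/7, -5:-1/4
[8] X move#3: -1:-1/7, -2:+1/6*, -5:+1/3
[6] O move#4: -1:-1/5*, -2:-1/4, -5:-1/1
[5] X move#5: -1:-1/4, -2:+1/3*, -5:+1/0
[3] O move#6: -1:-1/2*, -2:-1/1
[2] X move#7: -1:-1/1, -2:+1/0*
[0] end (terminal -1, O#8); searched 11 to 12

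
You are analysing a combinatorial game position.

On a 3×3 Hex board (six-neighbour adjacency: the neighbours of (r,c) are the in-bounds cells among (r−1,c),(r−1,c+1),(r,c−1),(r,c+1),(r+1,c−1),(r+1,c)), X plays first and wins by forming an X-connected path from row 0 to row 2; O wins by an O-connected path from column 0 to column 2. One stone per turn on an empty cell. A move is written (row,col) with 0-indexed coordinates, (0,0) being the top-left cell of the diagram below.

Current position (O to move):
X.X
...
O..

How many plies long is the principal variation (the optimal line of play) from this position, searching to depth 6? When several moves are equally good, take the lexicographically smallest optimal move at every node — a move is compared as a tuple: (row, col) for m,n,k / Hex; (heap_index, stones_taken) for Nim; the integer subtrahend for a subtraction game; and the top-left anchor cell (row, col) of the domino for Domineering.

PV length from [X.X/.../O..]: 5 plies

p1 O@[X.X/.../O..]: (0,1)[XOX/.../O..]-1 (1,0)[X.X/O../O..]-1 (1,1)[X.X/.O./O..]-1 (1,2)[X.X/..O/O..]+1* (2,1)[X.X/.../OO.]+1 (2,2)[X.X/.../O.O]-1
p2 X@[X.X/..O/O..]: (0,1)[XXX/..O/O..]-1* (1,0)[X.X/X.O/O..]-1 (1,1)[X.X/.XO/O..]-1 (2,1)[X.X/..O/OX.]-1 (2,2)[X.X/..O/O.X]-1
p3 O@[XXX/..O/O..]: (1,0)[XXX/O.O/O..]+1* (1,1)[XXX/.OO/O..]+1 (2,1)[XXX/..O/OO.]+1 (2,2)[XXX/..O/O.O]+1
p4 X@[XXX/O.O/O..]: (1,1)[XXX/OXO/O..]-1* (2,1)[XXX/O.O/OX.]-1 (2,2)[XXX/O.O/O.X]-1
p5 O@[XXX/OXO/O..]: (2,1)[XXX/OXO/OO.]+1* (2,2)[XXX/OXO/O.O]-1
p6 X@[XXX/OXO/OO.] terminal -1; root [X.X/.../O..] d6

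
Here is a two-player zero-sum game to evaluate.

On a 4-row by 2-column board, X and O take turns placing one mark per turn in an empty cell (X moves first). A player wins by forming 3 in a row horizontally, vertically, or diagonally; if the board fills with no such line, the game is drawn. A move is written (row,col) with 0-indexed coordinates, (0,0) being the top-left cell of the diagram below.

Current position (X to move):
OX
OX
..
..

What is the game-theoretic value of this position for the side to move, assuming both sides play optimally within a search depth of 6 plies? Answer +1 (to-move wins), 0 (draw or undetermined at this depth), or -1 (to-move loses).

value(OX/OX/../.., X) = +1

ply 1, X at OX/OX/../.. | (2,0)=+0→OX/OX/X./..; (2,1)=+1→OX/OX/.X/..*; (3,0)=-1→OX/OX/../X.; (3,1)=-1→OX/OX/../.X
ply 2: OX/OX/.X/.. is terminal -1 (O); from OX/OX/../.. depth 6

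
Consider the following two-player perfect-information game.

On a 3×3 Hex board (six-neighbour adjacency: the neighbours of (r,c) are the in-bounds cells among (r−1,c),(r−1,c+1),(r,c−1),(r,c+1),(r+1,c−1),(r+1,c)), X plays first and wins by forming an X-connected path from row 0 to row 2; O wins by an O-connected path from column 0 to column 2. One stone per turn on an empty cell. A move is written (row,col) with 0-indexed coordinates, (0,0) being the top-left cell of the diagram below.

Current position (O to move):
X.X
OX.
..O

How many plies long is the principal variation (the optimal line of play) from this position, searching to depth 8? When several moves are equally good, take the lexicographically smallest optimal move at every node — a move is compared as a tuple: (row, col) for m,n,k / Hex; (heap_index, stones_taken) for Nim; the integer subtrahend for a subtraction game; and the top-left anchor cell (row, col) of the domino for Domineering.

p1 O@[X.X/OX./..O]: (0,1)[XOX/OX./..O]-1* (1,2)[X.X/OXO/..O]-1 (2,0)[X.X/OX./O.O]-1 (2,1)[X.X/OX./.OO]-1
p2 X@[XOX/OX./..O]: (1,2)[XOX/OXX/..O]+1* (2,0)[XOX/OX./X.O]+1 (2,1)[XOX/OX./.XO]+1
p3 O@[XOX/OXX/..O]: (2,0)[XOX/OXX/O.O]-1* (2,1)[XOX/OXX/.OO]-1
p4 X@[XOX/OXX/O.O]: (2,1)[XOX/OXX/OXO]+1*
p5 O@[XOX/OXX/OXO] terminal -1; root [X.X/OX./..O] d8

PV length from [X.X/OX./..O]: 4 plies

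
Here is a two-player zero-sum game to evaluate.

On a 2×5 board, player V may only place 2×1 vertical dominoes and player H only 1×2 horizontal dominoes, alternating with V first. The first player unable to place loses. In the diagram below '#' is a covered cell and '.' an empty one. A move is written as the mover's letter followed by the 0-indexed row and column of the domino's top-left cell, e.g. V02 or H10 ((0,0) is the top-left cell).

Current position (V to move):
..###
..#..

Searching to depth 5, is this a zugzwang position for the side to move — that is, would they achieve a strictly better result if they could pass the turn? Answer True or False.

zugzwang(..###/..#.., V) = False

[..###/..#..] V move#1: V00:+1/#.###/#.#..*, V01:+1/.####/.##..
[#.###/#.#..] H move#2: H13:-1/#.###/#.###*
[#.###/#.###] V move#3: V01:+1/#####/#####*
[#####/#####] end (terminal -1, H#4); searched ..###/..#.. to 5
suppose V passes — search the same position with H to move:
pass> [..###/..#..] H move#1: H00:+1/#####/..#..*, H10:+1/..###/###.., H13:-1/..###/..###
pass> [#####/..#..] end (terminal -1, V#2); searched ..###/..#.. to 5
for V: play +1, pass -1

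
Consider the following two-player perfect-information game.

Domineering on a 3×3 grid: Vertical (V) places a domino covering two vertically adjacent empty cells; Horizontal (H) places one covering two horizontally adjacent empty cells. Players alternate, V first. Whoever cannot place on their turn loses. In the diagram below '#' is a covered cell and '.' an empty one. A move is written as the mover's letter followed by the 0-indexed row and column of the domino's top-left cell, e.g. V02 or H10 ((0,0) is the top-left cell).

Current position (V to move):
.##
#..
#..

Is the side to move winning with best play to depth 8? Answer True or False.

V winning at [.##/#../#..]: True

p1 V@[.##/#../#..]: V11[.##/##./##.]+1* V12[.##/#.#/#.#]+1
p2 H@[.##/##./##.] terminal -1; root [.##/#../#..] d8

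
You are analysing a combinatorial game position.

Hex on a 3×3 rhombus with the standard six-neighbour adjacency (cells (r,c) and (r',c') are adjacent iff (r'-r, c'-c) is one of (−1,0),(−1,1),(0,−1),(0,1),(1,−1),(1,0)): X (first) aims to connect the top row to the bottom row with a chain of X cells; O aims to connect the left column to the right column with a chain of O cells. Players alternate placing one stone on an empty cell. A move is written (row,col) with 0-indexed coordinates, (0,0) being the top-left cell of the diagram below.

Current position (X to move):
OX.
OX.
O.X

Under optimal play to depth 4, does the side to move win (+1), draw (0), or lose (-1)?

ply 1, X at OX./OX./O.X | (0,2)=+1→OXX/OX./O.X*; (1,2)=+1→OX./OXX/O.X; (2,1)=+1→OX./OX./OXX
ply 2, O at OXX/OX./O.X | (1,2)=-1→OXX/OXO/O.X*; (2,1)=-1→OXX/OX./OOX
ply 3, X at OXX/OXO/O.X | (2,1)=+1→OXX/OXO/OXX*
ply 4: OXX/OXO/OXX is terminal -1 (O); from OX./OX./O.X depth 4

value(OX./OX./O.X, X) = +1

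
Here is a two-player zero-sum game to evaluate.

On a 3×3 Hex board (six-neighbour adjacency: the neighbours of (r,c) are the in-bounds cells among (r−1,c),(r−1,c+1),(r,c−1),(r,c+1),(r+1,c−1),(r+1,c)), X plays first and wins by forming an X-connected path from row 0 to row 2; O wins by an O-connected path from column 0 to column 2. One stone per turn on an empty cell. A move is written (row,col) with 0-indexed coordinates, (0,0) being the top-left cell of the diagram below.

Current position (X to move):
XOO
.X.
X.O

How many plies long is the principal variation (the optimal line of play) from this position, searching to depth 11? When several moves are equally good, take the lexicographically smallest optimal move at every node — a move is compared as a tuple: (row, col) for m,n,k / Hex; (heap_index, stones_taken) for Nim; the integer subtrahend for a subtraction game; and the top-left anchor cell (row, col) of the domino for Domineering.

ply 1, X at XOO/.X./X.O | (1,0)=+1→XOO/XX./X.O*; (1,2)=-1→XOO/.XX/X.O; (2,1)=-1→XOO/.X./XXO
ply 2: XOO/XX./X.O is terminal -1 (O); from XOO/.X./X.O depth 11

PV length from [XOO/.X./X.O]: 1 ply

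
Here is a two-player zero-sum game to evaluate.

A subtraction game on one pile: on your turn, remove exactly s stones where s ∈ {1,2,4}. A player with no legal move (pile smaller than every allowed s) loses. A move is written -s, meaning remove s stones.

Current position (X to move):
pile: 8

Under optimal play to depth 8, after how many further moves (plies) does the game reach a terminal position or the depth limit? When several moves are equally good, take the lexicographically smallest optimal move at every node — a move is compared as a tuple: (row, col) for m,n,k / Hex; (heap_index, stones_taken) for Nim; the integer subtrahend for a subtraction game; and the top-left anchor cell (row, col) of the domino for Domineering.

PV length from [8]: 5 plies

p1 X@[8]: -1[7]-1 -2[6]+1* -4[4]-1
p2 O@[6]: -1[5]-1* -2[4]-1 -4[2]-1
p3 X@[5]: -1[4]-1 -2[3]+1* -4[1]-1
p4 O@[3]: -1[2]-1* -2[1]-1
p5 X@[2]: -1[1]-1 -2[0]+1*
p6 O@[0] terminal -1; root [8] d8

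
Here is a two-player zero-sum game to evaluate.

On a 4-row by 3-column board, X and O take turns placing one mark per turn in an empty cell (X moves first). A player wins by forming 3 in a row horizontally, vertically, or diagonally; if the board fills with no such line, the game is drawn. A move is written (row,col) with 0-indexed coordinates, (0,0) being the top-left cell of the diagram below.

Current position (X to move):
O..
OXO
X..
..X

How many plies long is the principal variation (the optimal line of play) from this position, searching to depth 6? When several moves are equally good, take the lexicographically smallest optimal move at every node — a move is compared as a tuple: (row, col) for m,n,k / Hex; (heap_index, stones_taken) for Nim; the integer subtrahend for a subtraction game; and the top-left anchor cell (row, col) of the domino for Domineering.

p1 X@[O../OXO/X../..X]: (0,1)[OX./OXO/X../..X]+1* (0,2)[O.X/OXO/X../..X]+1 (2,1)[O../OXO/XX./..X]+1 (2,2)[O../OXO/X.X/..X]+1 (3,0)[O../OXO/X../X.X]+1 (3,1)[O../OXO/X../.XX]+1
p2 O@[OX./OXO/X../..X]: (0,2)[OXO/OXO/X../..X]-1* (2,1)[OX./OXO/XO./..X]-1 (2,2)[OX./OXO/X.O/..X]-1 (3,0)[OX./OXO/X../O.X]-1 (3,1)[OX./OXO/X../.OX]-1
p3 X@[OXO/OXO/X../..X]: (2,1)[OXO/OXO/XX./..X]+1* (2,2)[OXO/OXO/X.X/..X]+0 (3,0)[OXO/OXO/X../X.X]-1 (3,1)[OXO/OXO/X../.XX]-1
p4 O@[OXO/OXO/XX./..X] terminal -1; root [O../OXO/X../..X] d6

PV length from [O../OXO/X../..X]: 3 plies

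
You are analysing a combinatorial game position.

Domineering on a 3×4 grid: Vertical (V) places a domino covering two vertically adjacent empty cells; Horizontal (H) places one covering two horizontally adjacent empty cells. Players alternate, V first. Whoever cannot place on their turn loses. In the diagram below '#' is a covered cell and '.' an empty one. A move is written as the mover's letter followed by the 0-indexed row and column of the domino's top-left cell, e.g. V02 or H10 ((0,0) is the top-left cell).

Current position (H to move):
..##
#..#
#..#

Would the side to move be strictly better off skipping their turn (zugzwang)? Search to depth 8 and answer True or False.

zugzwang(..##/#..#/#..#, H) = False

ply 1, H at ..##/#..#/#..# | H00=-1→####/#..#/#..#; H11=+1→..##/####/#..#*; H21=-1→..##/#..#/####
ply 2: ..##/####/#..# is terminal -1 (V); from ..##/#..#/#..# depth 8
if H skipped the turn, V would face:
~ ply 1, V at ..##/#..#/#..# | V01=-1→.###/##.#/#..#; V11=+1→..##/##.#/##.#*; V12=+1→..##/#.##/#.##
~ ply 2, H at ..##/##.#/##.# | H00=-1→####/##.#/##.#*
~ ply 3, V at ####/##.#/##.# | V12=+1→####/####/####*
~ ply 4: ####/####/#### is terminal -1 (H); from ..##/#..#/#..# depth 8
compare (H): move=+1 vs pass=-1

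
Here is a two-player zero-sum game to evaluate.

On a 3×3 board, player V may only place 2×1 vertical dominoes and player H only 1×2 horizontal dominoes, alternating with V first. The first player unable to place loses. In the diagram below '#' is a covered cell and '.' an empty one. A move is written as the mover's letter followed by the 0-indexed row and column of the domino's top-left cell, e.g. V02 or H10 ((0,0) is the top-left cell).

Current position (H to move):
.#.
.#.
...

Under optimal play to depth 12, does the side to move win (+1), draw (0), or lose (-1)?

value(.#./.#./..., H) = -1

p1 H@[.#./.#./...]: H20[.#./.#./##.]-1* H21[.#./.#./.##]-1
p2 V@[.#./.#./##.]: V00[##./##./##.]+1* V02[.##/.##/##.]+1 V12[.#./.##/###]+1
p3 H@[##./##./##.] terminal -1; root [.#./.#./...] d12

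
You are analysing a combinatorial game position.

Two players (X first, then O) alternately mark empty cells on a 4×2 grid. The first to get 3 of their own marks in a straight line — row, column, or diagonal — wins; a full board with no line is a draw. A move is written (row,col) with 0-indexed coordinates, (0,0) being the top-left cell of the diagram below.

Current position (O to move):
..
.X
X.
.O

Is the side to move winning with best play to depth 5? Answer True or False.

p1 O@[../.X/X./.O]: (0,0)[O./.X/X./.O]+0* (0,1)[.O/.X/X./.O]-1 (1,0)[../OX/X./.O]+0 (2,1)[../.X/XO/.O]-1 (3,0)[../.X/X./OO]+0
p2 X@[O./.X/X./.O]: (0,1)[OX/.X/X./.O]+0* (1,0)[O./XX/X./.O]+0 (2,1)[O./.X/XX/.O]+0 (3,0)[O./.X/X./XO]+0
p3 O@[OX/.X/X./.O]: (1,0)[OX/OX/X./.O]-1 (2,1)[OX/.X/XO/.O]+0* (3,0)[OX/.X/X./OO]-1
p4 X@[OX/.X/XO/.O]: (1,0)[OX/XX/XO/.O]+0* (3,0)[OX/.X/XO/XO]+0
p5 O@[OX/XX/XO/.O]: (3,0)[OX/XX/XO/OO]+0*
p6 X@[OX/XX/XO/OO] terminal +0; root [../.X/X./.O] d5

O winning at [../.X/X./.O]: False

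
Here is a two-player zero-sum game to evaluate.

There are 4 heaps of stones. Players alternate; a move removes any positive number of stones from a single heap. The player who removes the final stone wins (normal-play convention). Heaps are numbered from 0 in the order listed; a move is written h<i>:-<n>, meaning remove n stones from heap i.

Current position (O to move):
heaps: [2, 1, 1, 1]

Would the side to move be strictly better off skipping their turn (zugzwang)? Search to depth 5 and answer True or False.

zugzwang((2,1,1,1), O) = False

[(2,1,1,1)] O move#1: h0:-1:+1/(1,1,1,1)*, h0:-2:-1/(0,1,1,1), h1:-1:-1/(2,0,1,1), h2:-1:-1/(2,1,0,1), h3:-1:-1/(2,1,1,0)
[(1,1,1,1)] X move#2: h0:-1:-1/(0,1,1,1)*, h1:-1:-1/(1,0,1,1), h2:-1:-1/(1,1,0,1), h3:-1:-1/(1,1,1,0)
[(0,1,1,1)] O move#3: h1:-1:+1/(0,0,1,1)*, h2:-1:+1/(0,1,0,1), h3:-1:+1/(0,1,1,0)
[(0,0,1,1)] X move#4: h2:-1:-1/(0,0,0,1)*, h3:-1:-1/(0,0,1,0)
[(0,0,0,1)] O move#5: h3:-1:+1/(0,0,0,0)*
[(0,0,0,0)] end (terminal -1, X#6); searched (2,1,1,1) to 5
suppose O passes — search the same position with X to move:
pass> [(2,1,1,1)] X move#1: h0:-1:+1/(1,1,1,1)*, h0:-2:-1/(0,1,1,1), h1:-1:-1/(2,0,1,1), h2:-1:-1/(2,1,0,1), h3:-1:-1/(2,1,1,0)
pass> [(1,1,1,1)] O move#2: h0:-1:-1/(0,1,1,1)*, h1:-1:-1/(1,0,1,1), h2:-1:-1/(1,1,0,1), h3:-1:-1/(1,1,1,0)
pass> [(0,1,1,1)] X move#3: h1:-1:+1/(0,0,1,1)*, h2:-1:+1/(0,1,0,1), h3:-1:+1/(0,1,1,0)
pass> [(0,0,1,1)] O move#4: h2:-1:-1/(0,0,0,1)*, h3:-1:-1/(0,0,1,0)
pass> [(0,0,0,1)] X move#5: h3:-1:+1/(0,0,0,0)*
pass> [(0,0,0,0)] end (terminal -1, O#6); searched (2,1,1,1) to 5
for O: play +1, pass -1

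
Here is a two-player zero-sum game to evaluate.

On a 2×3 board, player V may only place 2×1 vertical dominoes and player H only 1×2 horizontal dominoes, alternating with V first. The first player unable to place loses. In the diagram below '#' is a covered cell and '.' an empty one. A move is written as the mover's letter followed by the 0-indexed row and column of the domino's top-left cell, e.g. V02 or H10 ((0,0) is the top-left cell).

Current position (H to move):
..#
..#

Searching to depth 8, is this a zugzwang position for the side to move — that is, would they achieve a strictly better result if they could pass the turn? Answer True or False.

ply 1, H at ..#/..# | H00=+1→###/..#*; H10=+1→..#/###
ply 2: ###/..# is terminal -1 (V); from ..#/..# depth 8
if H skipped the turn, V would face:
~ ply 1, V at ..#/..# | V00=+1→#.#/#.#*; V01=+1→.##/.##
~ ply 2: #.#/#.# is terminal -1 (H); from ..#/..# depth 8
compare (H): move=+1 vs pass=-1

zugzwang(..#/..#, H) = False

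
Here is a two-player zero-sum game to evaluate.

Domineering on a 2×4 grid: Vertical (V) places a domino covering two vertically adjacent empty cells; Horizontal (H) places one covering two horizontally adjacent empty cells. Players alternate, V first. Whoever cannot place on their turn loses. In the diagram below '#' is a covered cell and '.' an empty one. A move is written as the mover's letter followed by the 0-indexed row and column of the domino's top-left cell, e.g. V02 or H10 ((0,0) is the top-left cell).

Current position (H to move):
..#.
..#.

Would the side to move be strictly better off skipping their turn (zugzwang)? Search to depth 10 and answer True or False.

zugzwang(..#./..#., H) = False

p1 H@[..#./..#.]: H00[###./..#.]+1* H10[..#./###.]+1
p2 V@[###./..#.]: V03[####/..##]-1*
p3 H@[####/..##]: H10[####/####]+1*
p4 V@[####/####] terminal -1; root [..#./..#.] d10
if H skipped the turn, V would face:
~ p1 V@[..#./..#.]: V00[#.#./#.#.]+1* V01[.##./.##.]+1 V03[..##/..##]-1
~ p2 H@[#.#./#.#.] terminal -1; root [..#./..#.] d10
compare (H): move=+1 vs pass=-1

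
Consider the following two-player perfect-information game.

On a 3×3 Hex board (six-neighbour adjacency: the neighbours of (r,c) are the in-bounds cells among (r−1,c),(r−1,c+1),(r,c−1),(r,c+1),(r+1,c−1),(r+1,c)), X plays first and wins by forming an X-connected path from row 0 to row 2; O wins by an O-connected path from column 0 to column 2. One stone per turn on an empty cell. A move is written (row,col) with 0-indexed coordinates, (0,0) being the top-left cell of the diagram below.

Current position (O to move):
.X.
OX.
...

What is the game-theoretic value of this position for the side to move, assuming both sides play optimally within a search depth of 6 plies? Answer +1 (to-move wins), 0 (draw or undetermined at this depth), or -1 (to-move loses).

[.X./OX./...] O move#1: (0,0):-1/OX./OX./...*, (0,2):-1/.XO/OX./..., (1,2):-1/.X./OXO/..., (2,0):-1/.X./OX./O.., (2,1):-1/.X./OX./.O., (2,2):-1/.X./OX./..O
[OX./OX./...] X move#2: (0,2):+1/OXX/OX./...*, (1,2):+1/OX./OXX/..., (2,0):+1/OX./OX./X.., (2,1):+1/OX./OX./.X., (2,2):+1/OX./OX./..X
[OXX/OX./...] O move#3: (1,2):-1/OXX/OXO/...*, (2,0):-1/OXX/OX./O.., (2,1):-1/OXX/OX./.O., (2,2):-1/OXX/OX./..O
[OXX/OXO/...] X move#4: (2,0):+1/OXX/OXO/X..*, (2,1):+1/OXX/OXO/.X., (2,2):+1/OXX/OXO/..X
[OXX/OXO/X..] end (terminal -1, O#5); searched .X./OX./... to 6

value(.X./OX./..., O) = -1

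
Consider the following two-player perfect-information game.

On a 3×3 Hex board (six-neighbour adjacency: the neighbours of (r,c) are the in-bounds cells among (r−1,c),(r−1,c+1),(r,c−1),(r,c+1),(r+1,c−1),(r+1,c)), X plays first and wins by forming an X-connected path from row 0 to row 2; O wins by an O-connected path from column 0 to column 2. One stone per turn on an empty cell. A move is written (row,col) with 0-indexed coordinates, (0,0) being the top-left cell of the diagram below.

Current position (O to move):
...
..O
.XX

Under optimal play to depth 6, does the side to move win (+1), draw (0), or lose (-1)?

value(.../..O/.XX, O) = +1

ply 1, O at .../..O/.XX | (0,0)=-1→O../..O/.XX; (0,1)=+1→.O./..O/.XX*; (0,2)=-1→..O/..O/.XX; (1,0)=-1→.../O.O/.XX; (1,1)=+1→.../.OO/.XX; (2,0)=-1→.../..O/OXX
ply 2, X at .O./..O/.XX | (0,0)=-1→XO./..O/.XX*; (0,2)=-1→.OX/..O/.XX; (1,0)=-1→.O./X.O/.XX; (1,1)=-1→.O./.XO/.XX; (2,0)=-1→.O./..O/XXX
ply 3, O at XO./..O/.XX | (0,2)=-1→XOO/..O/.XX; (1,0)=+1→XO./O.O/.XX*; (1,1)=+1→XO./.OO/.XX; (2,0)=-1→XO./..O/OXX
ply 4, X at XO./O.O/.XX | (0,2)=-1→XOX/O.O/.XX*; (1,1)=-1→XO./OXO/.XX; (2,0)=-1→XO./O.O/XXX
ply 5, O at XOX/O.O/.XX | (1,1)=+1→XOX/OOO/.XX*; (2,0)=-1→XOX/O.O/OXX
ply 6: XOX/OOO/.XX is terminal -1 (X); from .../..O/.XX depth 6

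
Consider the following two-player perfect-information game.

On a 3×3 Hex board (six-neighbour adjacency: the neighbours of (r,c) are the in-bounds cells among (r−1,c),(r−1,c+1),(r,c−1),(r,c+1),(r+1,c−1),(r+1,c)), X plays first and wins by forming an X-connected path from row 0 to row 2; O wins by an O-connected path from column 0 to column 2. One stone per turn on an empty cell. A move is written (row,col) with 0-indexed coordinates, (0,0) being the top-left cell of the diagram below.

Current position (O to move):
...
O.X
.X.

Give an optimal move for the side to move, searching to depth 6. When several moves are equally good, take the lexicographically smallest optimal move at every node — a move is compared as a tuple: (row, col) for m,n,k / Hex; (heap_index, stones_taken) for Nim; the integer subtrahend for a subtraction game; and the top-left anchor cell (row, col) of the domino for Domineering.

O's best at [.../O.X/.X.]: (0,2)

[.../O.X/.X.] O move#1: (0,0):-1/O../O.X/.X., (0,1):-1/.O./O.X/.X., (0,2):+1/..O/O.X/.X.*, (1,1):-1/.../OOX/.X., (2,0):-1/.../O.X/OX., (2,2):-1/.../O.X/.XO
[..O/O.X/.X.] X move#2: (0,0):-1/X.O/O.X/.X.*, (0,1):-1/.XO/O.X/.X., (1,1):-1/..O/OXX/.X., (2,0):-1/..O/O.X/XX., (2,2):-1/..O/O.X/.XX
[X.O/O.X/.X.] O move#3: (0,1):+1/XOO/O.X/.X.*, (1,1):+1/X.O/OOX/.X., (2,0):+1/X.O/O.X/OX., (2,2):+1/X.O/O.X/.XO
[XOO/O.X/.X.] end (terminal -1, X#4); searched .../O.X/.X. to 6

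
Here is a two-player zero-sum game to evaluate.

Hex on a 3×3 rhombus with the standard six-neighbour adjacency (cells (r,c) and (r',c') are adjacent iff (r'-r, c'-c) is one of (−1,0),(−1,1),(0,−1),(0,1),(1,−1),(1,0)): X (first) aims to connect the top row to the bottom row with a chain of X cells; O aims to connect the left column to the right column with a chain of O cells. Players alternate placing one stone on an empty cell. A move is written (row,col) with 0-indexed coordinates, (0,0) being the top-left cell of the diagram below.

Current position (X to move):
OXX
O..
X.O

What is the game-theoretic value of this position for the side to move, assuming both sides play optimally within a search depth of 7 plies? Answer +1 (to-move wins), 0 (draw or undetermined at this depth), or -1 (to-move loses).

value(OXX/O../X.O, X) = +1

ply 1, X at OXX/O../X.O | (1,1)=+1→OXX/OX./X.O*; (1,2)=+1→OXX/O.X/X.O; (2,1)=+1→OXX/O../XXO
ply 2: OXX/OX./X.O is terminal -1 (O); from OXX/O../X.O depth 7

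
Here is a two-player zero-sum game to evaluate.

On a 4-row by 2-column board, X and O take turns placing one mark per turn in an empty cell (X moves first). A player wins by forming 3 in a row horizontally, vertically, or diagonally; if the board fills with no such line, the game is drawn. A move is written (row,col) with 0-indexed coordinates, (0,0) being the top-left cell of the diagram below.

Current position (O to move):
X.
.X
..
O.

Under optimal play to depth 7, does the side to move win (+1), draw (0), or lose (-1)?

p1 O@[X./.X/../O.]: (0,1)[XO/.X/../O.]+0* (1,0)[X./OX/../O.]+0 (2,0)[X./.X/O./O.]+0 (2,1)[X./.X/.O/O.]+0 (3,1)[X./.X/../OO]+0
p2 X@[XO/.X/../O.]: (1,0)[XO/XX/../O.]+0* (2,0)[XO/.X/X./O.]+0 (2,1)[XO/.X/.X/O.]+0 (3,1)[XO/.X/../OX]+0
p3 O@[XO/XX/../O.]: (2,0)[XO/XX/O./O.]+0* (2,1)[XO/XX/.O/O.]-1 (3,1)[XO/XX/../OO]-1
p4 X@[XO/XX/O./O.]: (2,1)[XO/XX/OX/O.]+0* (3,1)[XO/XX/O./OX]+0
p5 O@[XO/XX/OX/O.]: (3,1)[XO/XX/OX/OO]+0*
p6 X@[XO/XX/OX/OO] terminal +0; root [X./.X/../O.] d7

value(X./.X/../O., O) = 0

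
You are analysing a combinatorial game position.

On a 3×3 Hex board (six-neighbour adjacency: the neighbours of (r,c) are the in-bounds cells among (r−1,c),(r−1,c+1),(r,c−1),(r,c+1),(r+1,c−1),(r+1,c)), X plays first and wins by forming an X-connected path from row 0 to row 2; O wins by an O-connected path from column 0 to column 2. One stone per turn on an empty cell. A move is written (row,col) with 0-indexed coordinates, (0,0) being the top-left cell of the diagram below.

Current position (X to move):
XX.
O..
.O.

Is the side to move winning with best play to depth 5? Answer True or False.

X winning at [XX./O../.O.]: False

p1 X@[XX./O../.O.]: (0,2)[XXX/O../.O.]-1* (1,1)[XX./OX./.O.]-1 (1,2)[XX./O.X/.O.]-1 (2,0)[XX./O../XO.]-1 (2,2)[XX./O../.OX]-1
p2 O@[XXX/O../.O.]: (1,1)[XXX/OO./.O.]+1* (1,2)[XXX/O.O/.O.]+1 (2,0)[XXX/O../OO.]+1 (2,2)[XXX/O../.OO]+1
p3 X@[XXX/OO./.O.]: (1,2)[XXX/OOX/.O.]-1* (2,0)[XXX/OO./XO.]-1 (2,2)[XXX/OO./.OX]-1
p4 O@[XXX/OOX/.O.]: (2,0)[XXX/OOX/OO.]-1 (2,2)[XXX/OOX/.OO]+1*
p5 X@[XXX/OOX/.OO] terminal -1; root [XX./O../.O.] d5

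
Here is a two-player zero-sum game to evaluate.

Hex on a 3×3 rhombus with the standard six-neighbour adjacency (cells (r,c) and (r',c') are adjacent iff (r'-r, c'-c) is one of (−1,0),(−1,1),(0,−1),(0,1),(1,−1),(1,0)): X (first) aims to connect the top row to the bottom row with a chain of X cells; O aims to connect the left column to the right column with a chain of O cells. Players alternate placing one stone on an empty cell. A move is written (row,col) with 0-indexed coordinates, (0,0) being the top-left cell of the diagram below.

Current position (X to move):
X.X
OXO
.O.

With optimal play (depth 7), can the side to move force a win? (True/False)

[X.X/OXO/.O.] X move#1: (0,1):-1/XXX/OXO/.O., (2,0):+1/X.X/OXO/XO.*, (2,2):-1/X.X/OXO/.OX
[X.X/OXO/XO.] end (terminal -1, O#2); searched X.X/OXO/.O. to 7

X winning at [X.X/OXO/.O.]: True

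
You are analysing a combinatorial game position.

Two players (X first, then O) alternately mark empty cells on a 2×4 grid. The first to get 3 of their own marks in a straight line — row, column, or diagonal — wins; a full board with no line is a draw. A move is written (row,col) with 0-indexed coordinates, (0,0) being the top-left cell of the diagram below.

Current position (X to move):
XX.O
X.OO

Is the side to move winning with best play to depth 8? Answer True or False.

[XX.O/X.OO] X move#1: (0,2):+1/XXXO/X.OO*, (1,1):+0/XX.O/XXOO
[XXXO/X.OO] end (terminal -1, O#2); searched XX.O/X.OO to 8

X winning at [XX.O/X.OO]: True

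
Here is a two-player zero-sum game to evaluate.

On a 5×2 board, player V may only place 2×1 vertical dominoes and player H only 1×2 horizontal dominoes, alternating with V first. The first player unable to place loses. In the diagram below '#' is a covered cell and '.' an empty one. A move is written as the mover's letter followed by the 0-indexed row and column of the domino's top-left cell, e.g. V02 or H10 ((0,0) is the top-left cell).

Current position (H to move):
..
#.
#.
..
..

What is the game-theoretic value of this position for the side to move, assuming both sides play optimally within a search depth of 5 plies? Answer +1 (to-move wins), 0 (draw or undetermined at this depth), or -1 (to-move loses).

[../#./#./../..] H move#1: H00:-1/##/#./#./../.., H30:+1/../#./#./##/..*, H40:+1/../#./#./../##
[../#./#./##/..] V move#2: V01:-1/.#/##/#./##/..*, V11:-1/../##/##/##/..
[.#/##/#./##/..] H move#3: H40:+1/.#/##/#./##/##*
[.#/##/#./##/##] end (terminal -1, V#4); searched ../#./#./../.. to 5

value(../#./#./../.., H) = +1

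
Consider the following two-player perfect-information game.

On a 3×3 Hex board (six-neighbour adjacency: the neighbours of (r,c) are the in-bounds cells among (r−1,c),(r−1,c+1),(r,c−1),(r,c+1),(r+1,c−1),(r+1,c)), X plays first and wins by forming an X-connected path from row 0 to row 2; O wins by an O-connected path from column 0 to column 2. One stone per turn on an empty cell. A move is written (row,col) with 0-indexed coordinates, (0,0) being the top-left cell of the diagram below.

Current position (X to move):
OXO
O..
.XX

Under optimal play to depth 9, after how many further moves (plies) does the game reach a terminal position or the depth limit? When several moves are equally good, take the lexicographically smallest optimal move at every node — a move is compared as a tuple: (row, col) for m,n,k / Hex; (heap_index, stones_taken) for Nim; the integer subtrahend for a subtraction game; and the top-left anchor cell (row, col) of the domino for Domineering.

PV length from [OXO/O../.XX]: 1 ply

[OXO/O../.XX] X move#1: (1,1):+1/OXO/OX./.XX*, (1,2):-1/OXO/O.X/.XX, (2,0):-1/OXO/O../XXX
[OXO/OX./.XX] end (terminal -1, O#2); searched OXO/O../.XX to 9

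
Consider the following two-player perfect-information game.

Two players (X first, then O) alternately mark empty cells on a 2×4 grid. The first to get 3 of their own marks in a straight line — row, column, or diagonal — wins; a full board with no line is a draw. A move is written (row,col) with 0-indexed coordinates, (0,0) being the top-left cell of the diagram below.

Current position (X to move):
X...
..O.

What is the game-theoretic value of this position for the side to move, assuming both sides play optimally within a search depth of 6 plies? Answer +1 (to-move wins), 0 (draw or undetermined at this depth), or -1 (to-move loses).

ply 1, X at X.../..O. | (0,1)=+0→XX../..O.*; (0,2)=+0→X.X./..O.; (0,3)=-1→X..X/..O.; (1,0)=+0→X.../X.O.; (1,1)=+0→X.../.XO.; (1,3)=+0→X.../..OX
ply 2, O at XX../..O. | (0,2)=+0→XXO./..O.*; (0,3)=-1→XX.O/..O.; (1,0)=-1→XX../O.O.; (1,1)=-1→XX../.OO.; (1,3)=-1→XX../..OO
ply 3, X at XXO./..O. | (0,3)=-1→XXOX/..O.; (1,0)=+0→XXO./X.O.*; (1,1)=+0→XXO./.XO.; (1,3)=+0→XXO./..OX
ply 4, O at XXO./X.O. | (0,3)=+0→XXOO/X.O.*; (1,1)=+0→XXO./XOO.; (1,3)=+0→XXO./X.OO
ply 5, X at XXOO/X.O. | (1,1)=+0→XXOO/XXO.*; (1,3)=+0→XXOO/X.OX
ply 6, O at XXOO/XXO. | (1,3)=+0→XXOO/XXOO*
ply 7: XXOO/XXOO is terminal +0 (X); from X.../..O. depth 6

value(X.../..O., X) = 0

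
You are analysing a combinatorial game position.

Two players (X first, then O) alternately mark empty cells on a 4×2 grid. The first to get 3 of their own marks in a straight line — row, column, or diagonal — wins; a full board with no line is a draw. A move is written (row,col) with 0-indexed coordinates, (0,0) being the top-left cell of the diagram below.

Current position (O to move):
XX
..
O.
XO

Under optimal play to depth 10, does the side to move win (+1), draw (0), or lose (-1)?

value(XX/../O./XO, O) = 0

[XX/../O./XO] O move#1: (1,0):+0/XX/O./O./XO*, (1,1):+0/XX/.O/O./XO, (2,1):+0/XX/../OO/XO
[XX/O./O./XO] X move#2: (1,1):+0/XX/OX/O./XO*, (2,1):+0/XX/O./OX/XO
[XX/OX/O./XO] O move#3: (2,1):+0/XX/OX/OO/XO*
[XX/OX/OO/XO] end (terminal +0, X#4); searched XX/../O./XO to 10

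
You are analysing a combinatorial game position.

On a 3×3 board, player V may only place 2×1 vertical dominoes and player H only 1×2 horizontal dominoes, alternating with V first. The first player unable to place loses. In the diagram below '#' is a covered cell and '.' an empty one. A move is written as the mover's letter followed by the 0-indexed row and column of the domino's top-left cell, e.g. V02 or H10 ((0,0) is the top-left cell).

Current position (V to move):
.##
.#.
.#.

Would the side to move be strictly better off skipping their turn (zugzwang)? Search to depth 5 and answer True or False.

[.##/.#./.#.] V move#1: V00:+1/###/##./.#.*, V10:+1/.##/##./##., V12:+1/.##/.##/.##
[###/##./.#.] end (terminal -1, H#2); searched .##/.#./.#. to 5
pass branch (H moves first from the same position):
  | [.##/.#./.#.] end (terminal -1, H#1); searched .##/.#./.#. to 5
V moving scores +1; V passing scores +1

zugzwang(.##/.#./.#., V) = False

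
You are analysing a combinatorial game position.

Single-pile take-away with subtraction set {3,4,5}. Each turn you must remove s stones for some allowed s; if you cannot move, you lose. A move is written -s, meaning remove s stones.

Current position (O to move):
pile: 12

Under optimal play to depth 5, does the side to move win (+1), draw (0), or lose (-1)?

value(12, O) = +1

ply 1, O at 12 | -3=+1→9*; -4=+1→8; -5=-1→7
ply 2, X at 9 | -3=-1→6*; -4=-1→5; -5=-1→4
ply 3, O at 6 | -3=-1→3; -4=+1→2*; -5=+1→1
ply 4: 2 is terminal -1 (X); from 12 depth 5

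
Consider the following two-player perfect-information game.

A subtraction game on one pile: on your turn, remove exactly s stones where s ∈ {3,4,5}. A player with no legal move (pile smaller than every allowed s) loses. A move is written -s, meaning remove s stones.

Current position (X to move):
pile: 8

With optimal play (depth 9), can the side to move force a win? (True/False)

[8] X move#1: -3:-1/5*, -4:-1/4, -5:-1/3
[5] O move#2: -3:+1/2*, -4:+1/1, -5:+1/0
[2] end (terminal -1, X#3); searched 8 to 9

X winning at [8]: False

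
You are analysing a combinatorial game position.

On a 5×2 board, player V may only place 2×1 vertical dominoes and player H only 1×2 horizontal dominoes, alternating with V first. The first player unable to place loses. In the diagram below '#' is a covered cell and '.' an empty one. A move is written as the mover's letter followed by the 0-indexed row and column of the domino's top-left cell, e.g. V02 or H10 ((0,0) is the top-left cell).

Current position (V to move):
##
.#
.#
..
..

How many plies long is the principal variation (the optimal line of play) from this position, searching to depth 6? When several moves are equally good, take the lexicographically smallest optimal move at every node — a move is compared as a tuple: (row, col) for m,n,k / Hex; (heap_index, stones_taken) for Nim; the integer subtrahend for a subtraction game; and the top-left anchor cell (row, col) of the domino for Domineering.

ply 1, V at ##/.#/.#/../.. | V10=-1→##/##/##/../..; V20=-1→##/.#/##/#./..; V30=+1→##/.#/.#/#./#.*; V31=+1→##/.#/.#/.#/.#
ply 2: ##/.#/.#/#./#. is terminal -1 (H); from ##/.#/.#/../.. depth 6

PV length from [##/.#/.#/../..]: 1 ply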